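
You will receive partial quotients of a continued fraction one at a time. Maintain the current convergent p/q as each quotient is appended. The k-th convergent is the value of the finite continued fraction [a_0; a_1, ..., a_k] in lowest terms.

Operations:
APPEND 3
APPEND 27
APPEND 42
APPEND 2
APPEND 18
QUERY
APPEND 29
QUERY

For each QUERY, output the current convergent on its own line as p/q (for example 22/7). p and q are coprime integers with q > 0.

APPEND 3: p_0 = 3·1 + 0 = 3, q_0 = 3·0 + 1 = 1 → 3/1
APPEND 27: p_1 = 27·3 + 1 = 82, q_1 = 27·1 + 0 = 27 → 82/27
APPEND 42: p_2 = 42·82 + 3 = 3447, q_2 = 42·27 + 1 = 1135 → 3447/1135
APPEND 2: p_3 = 2·3447 + 82 = 6976, q_3 = 2·1135 + 27 = 2297 → 6976/2297
APPEND 18: p_4 = 18·6976 + 3447 = 129015, q_4 = 18·2297 + 1135 = 42481 → 129015/42481
APPEND 29: p_5 = 29·129015 + 6976 = 3748411, q_5 = 29·42481 + 2297 = 1234246 → 3748411/1234246

129015/42481
3748411/1234246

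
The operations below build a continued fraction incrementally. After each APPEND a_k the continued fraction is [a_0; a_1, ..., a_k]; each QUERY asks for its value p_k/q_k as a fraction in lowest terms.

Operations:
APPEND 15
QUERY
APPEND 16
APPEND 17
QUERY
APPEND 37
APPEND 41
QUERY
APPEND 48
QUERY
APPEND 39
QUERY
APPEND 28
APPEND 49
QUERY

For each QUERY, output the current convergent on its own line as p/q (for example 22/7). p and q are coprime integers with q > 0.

APPEND 15: p_0 = 15·1 + 0 = 15, q_0 = 15·0 + 1 = 1 → 15/1
APPEND 16: p_1 = 16·15 + 1 = 241, q_1 = 16·1 + 0 = 16 → 241/16
APPEND 17: p_2 = 17·241 + 15 = 4112, q_2 = 17·16 + 1 = 273 → 4112/273
APPEND 37: p_3 = 37·4112 + 241 = 152385, q_3 = 37·273 + 16 = 10117 → 152385/10117
APPEND 41: p_4 = 41·152385 + 4112 = 6251897, q_4 = 41·10117 + 273 = 415070 → 6251897/415070
APPEND 48: p_5 = 48·6251897 + 152385 = 300243441, q_5 = 48·415070 + 10117 = 19933477 → 300243441/19933477
APPEND 39: p_6 = 39·300243441 + 6251897 = 11715746096, q_6 = 39·19933477 + 415070 = 777820673 → 11715746096/777820673
APPEND 28: p_7 = 28·11715746096 + 300243441 = 328341134129, q_7 = 28·777820673 + 19933477 = 21798912321 → 328341134129/21798912321
APPEND 49: p_8 = 49·328341134129 + 11715746096 = 16100431318417, q_8 = 49·21798912321 + 777820673 = 1068924524402 → 16100431318417/1068924524402

15/1
4112/273
6251897/415070
300243441/19933477
11715746096/777820673
16100431318417/1068924524402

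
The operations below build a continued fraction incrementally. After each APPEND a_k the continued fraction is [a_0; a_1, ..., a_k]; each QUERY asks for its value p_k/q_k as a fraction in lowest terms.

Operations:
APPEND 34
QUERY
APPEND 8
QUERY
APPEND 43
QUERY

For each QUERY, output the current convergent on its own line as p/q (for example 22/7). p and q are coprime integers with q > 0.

34/1
273/8
11773/345

APPEND 34: p_0 = 34·1 + 0 = 34, q_0 = 34·0 + 1 = 1 → 34/1
APPEND 8: p_1 = 8·34 + 1 = 273, q_1 = 8·1 + 0 = 8 → 273/8
APPEND 43: p_2 = 43·273 + 34 = 11773, q_2 = 43·8 + 1 = 345 → 11773/345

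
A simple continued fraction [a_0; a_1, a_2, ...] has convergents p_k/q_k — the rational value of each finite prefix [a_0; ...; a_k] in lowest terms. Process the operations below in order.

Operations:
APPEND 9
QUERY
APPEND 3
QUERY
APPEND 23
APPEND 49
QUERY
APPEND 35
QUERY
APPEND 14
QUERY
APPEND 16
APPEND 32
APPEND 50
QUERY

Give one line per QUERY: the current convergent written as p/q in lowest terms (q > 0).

9/1
28/3
32025/3433
1121528/120225
15733417/1686583
405609447050/43480319503

APPEND 9: p_0 = 9·1 + 0 = 9, q_0 = 9·0 + 1 = 1 → 9/1
APPEND 3: p_1 = 3·9 + 1 = 28, q_1 = 3·1 + 0 = 3 → 28/3
APPEND 23: p_2 = 23·28 + 9 = 653, q_2 = 23·3 + 1 = 70 → 653/70
APPEND 49: p_3 = 49·653 + 28 = 32025, q_3 = 49·70 + 3 = 3433 → 32025/3433
APPEND 35: p_4 = 35·32025 + 653 = 1121528, q_4 = 35·3433 + 70 = 120225 → 1121528/120225
APPEND 14: p_5 = 14·1121528 + 32025 = 15733417, q_5 = 14·120225 + 3433 = 1686583 → 15733417/1686583
APPEND 16: p_6 = 16·15733417 + 1121528 = 252856200, q_6 = 16·1686583 + 120225 = 27105553 → 252856200/27105553
APPEND 32: p_7 = 32·252856200 + 15733417 = 8107131817, q_7 = 32·27105553 + 1686583 = 869064279 → 8107131817/869064279
APPEND 50: p_8 = 50·8107131817 + 252856200 = 405609447050, q_8 = 50·869064279 + 27105553 = 43480319503 → 405609447050/43480319503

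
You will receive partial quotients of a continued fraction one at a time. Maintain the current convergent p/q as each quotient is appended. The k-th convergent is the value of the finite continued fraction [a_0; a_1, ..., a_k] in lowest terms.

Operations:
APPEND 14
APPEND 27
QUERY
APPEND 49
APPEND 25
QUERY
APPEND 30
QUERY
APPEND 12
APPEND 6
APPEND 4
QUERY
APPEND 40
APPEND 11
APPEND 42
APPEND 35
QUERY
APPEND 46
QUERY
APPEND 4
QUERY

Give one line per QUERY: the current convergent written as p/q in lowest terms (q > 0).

379/27
465004/33127
13968705/995134
4258111420/303348911
2784826022377244/198391694788625
128181509513572671/9131682449323604
515510864076667928/36725121492083041

APPEND 14: p_0 = 14·1 + 0 = 14, q_0 = 14·0 + 1 = 1 → 14/1
APPEND 27: p_1 = 27·14 + 1 = 379, q_1 = 27·1 + 0 = 27 → 379/27
APPEND 49: p_2 = 49·379 + 14 = 18585, q_2 = 49·27 + 1 = 1324 → 18585/1324
APPEND 25: p_3 = 25·18585 + 379 = 465004, q_3 = 25·1324 + 27 = 33127 → 465004/33127
APPEND 30: p_4 = 30·465004 + 18585 = 13968705, q_4 = 30·33127 + 1324 = 995134 → 13968705/995134
APPEND 12: p_5 = 12·13968705 + 465004 = 168089464, q_5 = 12·995134 + 33127 = 11974735 → 168089464/11974735
APPEND 6: p_6 = 6·168089464 + 13968705 = 1022505489, q_6 = 6·11974735 + 995134 = 72843544 → 1022505489/72843544
APPEND 4: p_7 = 4·1022505489 + 168089464 = 4258111420, q_7 = 4·72843544 + 11974735 = 303348911 → 4258111420/303348911
APPEND 40: p_8 = 40·4258111420 + 1022505489 = 171346962289, q_8 = 40·303348911 + 72843544 = 12206799984 → 171346962289/12206799984
APPEND 11: p_9 = 11·171346962289 + 4258111420 = 1889074696599, q_9 = 11·12206799984 + 303348911 = 134578148735 → 1889074696599/134578148735
APPEND 42: p_10 = 42·1889074696599 + 171346962289 = 79512484219447, q_10 = 42·134578148735 + 12206799984 = 5664489046854 → 79512484219447/5664489046854
APPEND 35: p_11 = 35·79512484219447 + 1889074696599 = 2784826022377244, q_11 = 35·5664489046854 + 134578148735 = 198391694788625 → 2784826022377244/198391694788625
APPEND 46: p_12 = 46·2784826022377244 + 79512484219447 = 128181509513572671, q_12 = 46·198391694788625 + 5664489046854 = 9131682449323604 → 128181509513572671/9131682449323604
APPEND 4: p_13 = 4·128181509513572671 + 2784826022377244 = 515510864076667928, q_13 = 4·9131682449323604 + 198391694788625 = 36725121492083041 → 515510864076667928/36725121492083041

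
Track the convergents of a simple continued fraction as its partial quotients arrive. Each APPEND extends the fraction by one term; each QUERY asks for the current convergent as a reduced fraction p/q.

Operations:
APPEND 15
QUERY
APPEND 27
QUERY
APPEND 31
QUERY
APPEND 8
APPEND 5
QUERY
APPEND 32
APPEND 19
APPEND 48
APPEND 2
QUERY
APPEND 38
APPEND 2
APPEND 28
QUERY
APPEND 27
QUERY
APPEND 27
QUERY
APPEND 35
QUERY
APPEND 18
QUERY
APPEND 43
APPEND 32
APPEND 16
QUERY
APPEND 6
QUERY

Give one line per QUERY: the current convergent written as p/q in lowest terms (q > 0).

APPEND 15: p_0 = 15·1 + 0 = 15, q_0 = 15·0 + 1 = 1 → 15/1
APPEND 27: p_1 = 27·15 + 1 = 406, q_1 = 27·1 + 0 = 27 → 406/27
APPEND 31: p_2 = 31·406 + 15 = 12601, q_2 = 31·27 + 1 = 838 → 12601/838
APPEND 8: p_3 = 8·12601 + 406 = 101214, q_3 = 8·838 + 27 = 6731 → 101214/6731
APPEND 5: p_4 = 5·101214 + 12601 = 518671, q_4 = 5·6731 + 838 = 34493 → 518671/34493
APPEND 32: p_5 = 32·518671 + 101214 = 16698686, q_5 = 32·34493 + 6731 = 1110507 → 16698686/1110507
APPEND 19: p_6 = 19·16698686 + 518671 = 317793705, q_6 = 19·1110507 + 34493 = 21134126 → 317793705/21134126
APPEND 48: p_7 = 48·317793705 + 16698686 = 15270796526, q_7 = 48·21134126 + 1110507 = 1015548555 → 15270796526/1015548555
APPEND 2: p_8 = 2·15270796526 + 317793705 = 30859386757, q_8 = 2·1015548555 + 21134126 = 2052231236 → 30859386757/2052231236
APPEND 38: p_9 = 38·30859386757 + 15270796526 = 1187927493292, q_9 = 38·2052231236 + 1015548555 = 79000335523 → 1187927493292/79000335523
APPEND 2: p_10 = 2·1187927493292 + 30859386757 = 2406714373341, q_10 = 2·79000335523 + 2052231236 = 160052902282 → 2406714373341/160052902282
APPEND 28: p_11 = 28·2406714373341 + 1187927493292 = 68575929946840, q_11 = 28·160052902282 + 79000335523 = 4560481599419 → 68575929946840/4560481599419
APPEND 27: p_12 = 27·68575929946840 + 2406714373341 = 1853956822938021, q_12 = 27·4560481599419 + 160052902282 = 123293056086595 → 1853956822938021/123293056086595
APPEND 27: p_13 = 27·1853956822938021 + 68575929946840 = 50125410149273407, q_13 = 27·123293056086595 + 4560481599419 = 3333472995937484 → 50125410149273407/3333472995937484
APPEND 35: p_14 = 35·50125410149273407 + 1853956822938021 = 1756243312047507266, q_14 = 35·3333472995937484 + 123293056086595 = 116794847913898535 → 1756243312047507266/116794847913898535
APPEND 18: p_15 = 18·1756243312047507266 + 50125410149273407 = 31662505027004404195, q_15 = 18·116794847913898535 + 3333472995937484 = 2105640735446111114 → 31662505027004404195/2105640735446111114
APPEND 43: p_16 = 43·31662505027004404195 + 1756243312047507266 = 1363243959473236887651, q_16 = 43·2105640735446111114 + 116794847913898535 = 90659346472096676437 → 1363243959473236887651/90659346472096676437
APPEND 32: p_17 = 32·1363243959473236887651 + 31662505027004404195 = 43655469208170584809027, q_17 = 32·90659346472096676437 + 2105640735446111114 = 2903204727842539757098 → 43655469208170584809027/2903204727842539757098
APPEND 16: p_18 = 16·43655469208170584809027 + 1363243959473236887651 = 699850751290202593832083, q_18 = 16·2903204727842539757098 + 90659346472096676437 = 46541934991952732790005 → 699850751290202593832083/46541934991952732790005
APPEND 6: p_19 = 6·699850751290202593832083 + 43655469208170584809027 = 4242759976949386147801525, q_19 = 6·46541934991952732790005 + 2903204727842539757098 = 282154814679558936497128 → 4242759976949386147801525/282154814679558936497128

15/1
406/27
12601/838
518671/34493
30859386757/2052231236
68575929946840/4560481599419
1853956822938021/123293056086595
50125410149273407/3333472995937484
1756243312047507266/116794847913898535
31662505027004404195/2105640735446111114
699850751290202593832083/46541934991952732790005
4242759976949386147801525/282154814679558936497128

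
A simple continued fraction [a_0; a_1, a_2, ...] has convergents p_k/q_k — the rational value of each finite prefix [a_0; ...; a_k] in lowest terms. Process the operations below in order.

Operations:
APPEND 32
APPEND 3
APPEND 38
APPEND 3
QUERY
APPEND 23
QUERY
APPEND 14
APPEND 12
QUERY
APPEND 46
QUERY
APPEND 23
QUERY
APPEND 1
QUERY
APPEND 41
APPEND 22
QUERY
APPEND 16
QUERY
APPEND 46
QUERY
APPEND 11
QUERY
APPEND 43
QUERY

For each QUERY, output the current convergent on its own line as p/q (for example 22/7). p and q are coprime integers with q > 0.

11251/348
262491/8119
44495991/1376287
2050501711/63423216
47206035344/1460110255
49256537055/1523533471
45517185738233/1407873149923
730341695866327/22589895381334
33641235195589275/1040543060691287
370783928847348352/11468563562985491
15977350175631568411/494188776269067400

APPEND 32: p_0 = 32·1 + 0 = 32, q_0 = 32·0 + 1 = 1 → 32/1
APPEND 3: p_1 = 3·32 + 1 = 97, q_1 = 3·1 + 0 = 3 → 97/3
APPEND 38: p_2 = 38·97 + 32 = 3718, q_2 = 38·3 + 1 = 115 → 3718/115
APPEND 3: p_3 = 3·3718 + 97 = 11251, q_3 = 3·115 + 3 = 348 → 11251/348
APPEND 23: p_4 = 23·11251 + 3718 = 262491, q_4 = 23·348 + 115 = 8119 → 262491/8119
APPEND 14: p_5 = 14·262491 + 11251 = 3686125, q_5 = 14·8119 + 348 = 114014 → 3686125/114014
APPEND 12: p_6 = 12·3686125 + 262491 = 44495991, q_6 = 12·114014 + 8119 = 1376287 → 44495991/1376287
APPEND 46: p_7 = 46·44495991 + 3686125 = 2050501711, q_7 = 46·1376287 + 114014 = 63423216 → 2050501711/63423216
APPEND 23: p_8 = 23·2050501711 + 44495991 = 47206035344, q_8 = 23·63423216 + 1376287 = 1460110255 → 47206035344/1460110255
APPEND 1: p_9 = 1·47206035344 + 2050501711 = 49256537055, q_9 = 1·1460110255 + 63423216 = 1523533471 → 49256537055/1523533471
APPEND 41: p_10 = 41·49256537055 + 47206035344 = 2066724054599, q_10 = 41·1523533471 + 1460110255 = 63924982566 → 2066724054599/63924982566
APPEND 22: p_11 = 22·2066724054599 + 49256537055 = 45517185738233, q_11 = 22·63924982566 + 1523533471 = 1407873149923 → 45517185738233/1407873149923
APPEND 16: p_12 = 16·45517185738233 + 2066724054599 = 730341695866327, q_12 = 16·1407873149923 + 63924982566 = 22589895381334 → 730341695866327/22589895381334
APPEND 46: p_13 = 46·730341695866327 + 45517185738233 = 33641235195589275, q_13 = 46·22589895381334 + 1407873149923 = 1040543060691287 → 33641235195589275/1040543060691287
APPEND 11: p_14 = 11·33641235195589275 + 730341695866327 = 370783928847348352, q_14 = 11·1040543060691287 + 22589895381334 = 11468563562985491 → 370783928847348352/11468563562985491
APPEND 43: p_15 = 43·370783928847348352 + 33641235195589275 = 15977350175631568411, q_15 = 43·11468563562985491 + 1040543060691287 = 494188776269067400 → 15977350175631568411/494188776269067400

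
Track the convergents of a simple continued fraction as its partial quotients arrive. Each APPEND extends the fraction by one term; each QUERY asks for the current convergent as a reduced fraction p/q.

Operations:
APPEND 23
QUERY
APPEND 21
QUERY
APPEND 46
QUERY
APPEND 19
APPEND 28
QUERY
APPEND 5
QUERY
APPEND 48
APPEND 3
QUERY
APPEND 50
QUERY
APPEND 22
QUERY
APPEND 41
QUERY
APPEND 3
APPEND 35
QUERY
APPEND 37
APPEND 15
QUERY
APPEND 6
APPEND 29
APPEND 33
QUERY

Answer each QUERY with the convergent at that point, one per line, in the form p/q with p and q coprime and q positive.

23/1
484/21
22287/967
11892523/515999
59886552/2598389
8719227609/378314402
438847827469/19040958771
9663371431927/419279407364
396637076536476/17209496660695
42381748112983901/1838881425291410
23582245569834669281/1023198789002865695
137832374275294848086397/5980343051989520993797

APPEND 23: p_0 = 23·1 + 0 = 23, q_0 = 23·0 + 1 = 1 → 23/1
APPEND 21: p_1 = 21·23 + 1 = 484, q_1 = 21·1 + 0 = 21 → 484/21
APPEND 46: p_2 = 46·484 + 23 = 22287, q_2 = 46·21 + 1 = 967 → 22287/967
APPEND 19: p_3 = 19·22287 + 484 = 423937, q_3 = 19·967 + 21 = 18394 → 423937/18394
APPEND 28: p_4 = 28·423937 + 22287 = 11892523, q_4 = 28·18394 + 967 = 515999 → 11892523/515999
APPEND 5: p_5 = 5·11892523 + 423937 = 59886552, q_5 = 5·515999 + 18394 = 2598389 → 59886552/2598389
APPEND 48: p_6 = 48·59886552 + 11892523 = 2886447019, q_6 = 48·2598389 + 515999 = 125238671 → 2886447019/125238671
APPEND 3: p_7 = 3·2886447019 + 59886552 = 8719227609, q_7 = 3·125238671 + 2598389 = 378314402 → 8719227609/378314402
APPEND 50: p_8 = 50·8719227609 + 2886447019 = 438847827469, q_8 = 50·378314402 + 125238671 = 19040958771 → 438847827469/19040958771
APPEND 22: p_9 = 22·438847827469 + 8719227609 = 9663371431927, q_9 = 22·19040958771 + 378314402 = 419279407364 → 9663371431927/419279407364
APPEND 41: p_10 = 41·9663371431927 + 438847827469 = 396637076536476, q_10 = 41·419279407364 + 19040958771 = 17209496660695 → 396637076536476/17209496660695
APPEND 3: p_11 = 3·396637076536476 + 9663371431927 = 1199574601041355, q_11 = 3·17209496660695 + 419279407364 = 52047769389449 → 1199574601041355/52047769389449
APPEND 35: p_12 = 35·1199574601041355 + 396637076536476 = 42381748112983901, q_12 = 35·52047769389449 + 17209496660695 = 1838881425291410 → 42381748112983901/1838881425291410
APPEND 37: p_13 = 37·42381748112983901 + 1199574601041355 = 1569324254781445692, q_13 = 37·1838881425291410 + 52047769389449 = 68090660505171619 → 1569324254781445692/68090660505171619
APPEND 15: p_14 = 15·1569324254781445692 + 42381748112983901 = 23582245569834669281, q_14 = 15·68090660505171619 + 1838881425291410 = 1023198789002865695 → 23582245569834669281/1023198789002865695
APPEND 6: p_15 = 6·23582245569834669281 + 1569324254781445692 = 143062797673789461378, q_15 = 6·1023198789002865695 + 68090660505171619 = 6207283394522365789 → 143062797673789461378/6207283394522365789
APPEND 29: p_16 = 29·143062797673789461378 + 23582245569834669281 = 4172403378109729049243, q_16 = 29·6207283394522365789 + 1023198789002865695 = 181034417230151473576 → 4172403378109729049243/181034417230151473576
APPEND 33: p_17 = 33·4172403378109729049243 + 143062797673789461378 = 137832374275294848086397, q_17 = 33·181034417230151473576 + 6207283394522365789 = 5980343051989520993797 → 137832374275294848086397/5980343051989520993797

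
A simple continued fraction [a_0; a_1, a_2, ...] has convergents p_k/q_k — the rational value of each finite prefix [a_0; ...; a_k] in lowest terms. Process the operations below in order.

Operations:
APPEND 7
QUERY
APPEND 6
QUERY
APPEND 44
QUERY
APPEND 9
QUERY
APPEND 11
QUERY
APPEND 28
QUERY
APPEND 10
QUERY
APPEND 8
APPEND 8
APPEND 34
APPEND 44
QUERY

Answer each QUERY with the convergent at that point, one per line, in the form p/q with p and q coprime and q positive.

7/1
43/6
1899/265
17134/2391
190373/26566
5347578/746239
53666153/7488956
5305153391081/740318768872

APPEND 7: p_0 = 7·1 + 0 = 7, q_0 = 7·0 + 1 = 1 → 7/1
APPEND 6: p_1 = 6·7 + 1 = 43, q_1 = 6·1 + 0 = 6 → 43/6
APPEND 44: p_2 = 44·43 + 7 = 1899, q_2 = 44·6 + 1 = 265 → 1899/265
APPEND 9: p_3 = 9·1899 + 43 = 17134, q_3 = 9·265 + 6 = 2391 → 17134/2391
APPEND 11: p_4 = 11·17134 + 1899 = 190373, q_4 = 11·2391 + 265 = 26566 → 190373/26566
APPEND 28: p_5 = 28·190373 + 17134 = 5347578, q_5 = 28·26566 + 2391 = 746239 → 5347578/746239
APPEND 10: p_6 = 10·5347578 + 190373 = 53666153, q_6 = 10·746239 + 26566 = 7488956 → 53666153/7488956
APPEND 8: p_7 = 8·53666153 + 5347578 = 434676802, q_7 = 8·7488956 + 746239 = 60657887 → 434676802/60657887
APPEND 8: p_8 = 8·434676802 + 53666153 = 3531080569, q_8 = 8·60657887 + 7488956 = 492752052 → 3531080569/492752052
APPEND 34: p_9 = 34·3531080569 + 434676802 = 120491416148, q_9 = 34·492752052 + 60657887 = 16814227655 → 120491416148/16814227655
APPEND 44: p_10 = 44·120491416148 + 3531080569 = 5305153391081, q_10 = 44·16814227655 + 492752052 = 740318768872 → 5305153391081/740318768872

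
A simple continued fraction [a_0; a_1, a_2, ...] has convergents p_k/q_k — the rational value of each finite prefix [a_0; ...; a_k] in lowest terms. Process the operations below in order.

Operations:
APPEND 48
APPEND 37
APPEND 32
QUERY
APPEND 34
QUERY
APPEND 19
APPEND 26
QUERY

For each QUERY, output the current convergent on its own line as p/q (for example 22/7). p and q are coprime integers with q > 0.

APPEND 48: p_0 = 48·1 + 0 = 48, q_0 = 48·0 + 1 = 1 → 48/1
APPEND 37: p_1 = 37·48 + 1 = 1777, q_1 = 37·1 + 0 = 37 → 1777/37
APPEND 32: p_2 = 32·1777 + 48 = 56912, q_2 = 32·37 + 1 = 1185 → 56912/1185
APPEND 34: p_3 = 34·56912 + 1777 = 1936785, q_3 = 34·1185 + 37 = 40327 → 1936785/40327
APPEND 19: p_4 = 19·1936785 + 56912 = 36855827, q_4 = 19·40327 + 1185 = 767398 → 36855827/767398
APPEND 26: p_5 = 26·36855827 + 1936785 = 960188287, q_5 = 26·767398 + 40327 = 19992675 → 960188287/19992675

56912/1185
1936785/40327
960188287/19992675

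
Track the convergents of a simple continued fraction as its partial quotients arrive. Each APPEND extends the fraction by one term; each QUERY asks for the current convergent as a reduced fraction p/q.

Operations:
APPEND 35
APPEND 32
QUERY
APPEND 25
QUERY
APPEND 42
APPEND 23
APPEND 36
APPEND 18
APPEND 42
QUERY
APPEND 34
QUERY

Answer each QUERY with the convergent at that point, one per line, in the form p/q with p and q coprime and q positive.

1121/32
28060/801
742192651319/21186611300
25252198090531/720848561979

APPEND 35: p_0 = 35·1 + 0 = 35, q_0 = 35·0 + 1 = 1 → 35/1
APPEND 32: p_1 = 32·35 + 1 = 1121, q_1 = 32·1 + 0 = 32 → 1121/32
APPEND 25: p_2 = 25·1121 + 35 = 28060, q_2 = 25·32 + 1 = 801 → 28060/801
APPEND 42: p_3 = 42·28060 + 1121 = 1179641, q_3 = 42·801 + 32 = 33674 → 1179641/33674
APPEND 23: p_4 = 23·1179641 + 28060 = 27159803, q_4 = 23·33674 + 801 = 775303 → 27159803/775303
APPEND 36: p_5 = 36·27159803 + 1179641 = 978932549, q_5 = 36·775303 + 33674 = 27944582 → 978932549/27944582
APPEND 18: p_6 = 18·978932549 + 27159803 = 17647945685, q_6 = 18·27944582 + 775303 = 503777779 → 17647945685/503777779
APPEND 42: p_7 = 42·17647945685 + 978932549 = 742192651319, q_7 = 42·503777779 + 27944582 = 21186611300 → 742192651319/21186611300
APPEND 34: p_8 = 34·742192651319 + 17647945685 = 25252198090531, q_8 = 34·21186611300 + 503777779 = 720848561979 → 25252198090531/720848561979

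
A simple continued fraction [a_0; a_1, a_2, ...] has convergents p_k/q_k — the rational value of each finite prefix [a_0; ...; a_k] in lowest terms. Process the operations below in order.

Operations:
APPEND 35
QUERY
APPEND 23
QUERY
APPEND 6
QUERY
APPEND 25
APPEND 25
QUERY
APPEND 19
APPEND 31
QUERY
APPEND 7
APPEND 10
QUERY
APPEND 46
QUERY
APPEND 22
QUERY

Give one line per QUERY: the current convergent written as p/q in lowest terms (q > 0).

35/1
806/23
4871/139
3069396/87589
1814743651/51785948
129431210271/3693479198
5966597319128/170264212433
131394572231087/3749506152724

APPEND 35: p_0 = 35·1 + 0 = 35, q_0 = 35·0 + 1 = 1 → 35/1
APPEND 23: p_1 = 23·35 + 1 = 806, q_1 = 23·1 + 0 = 23 → 806/23
APPEND 6: p_2 = 6·806 + 35 = 4871, q_2 = 6·23 + 1 = 139 → 4871/139
APPEND 25: p_3 = 25·4871 + 806 = 122581, q_3 = 25·139 + 23 = 3498 → 122581/3498
APPEND 25: p_4 = 25·122581 + 4871 = 3069396, q_4 = 25·3498 + 139 = 87589 → 3069396/87589
APPEND 19: p_5 = 19·3069396 + 122581 = 58441105, q_5 = 19·87589 + 3498 = 1667689 → 58441105/1667689
APPEND 31: p_6 = 31·58441105 + 3069396 = 1814743651, q_6 = 31·1667689 + 87589 = 51785948 → 1814743651/51785948
APPEND 7: p_7 = 7·1814743651 + 58441105 = 12761646662, q_7 = 7·51785948 + 1667689 = 364169325 → 12761646662/364169325
APPEND 10: p_8 = 10·12761646662 + 1814743651 = 129431210271, q_8 = 10·364169325 + 51785948 = 3693479198 → 129431210271/3693479198
APPEND 46: p_9 = 46·129431210271 + 12761646662 = 5966597319128, q_9 = 46·3693479198 + 364169325 = 170264212433 → 5966597319128/170264212433
APPEND 22: p_10 = 22·5966597319128 + 129431210271 = 131394572231087, q_10 = 22·170264212433 + 3693479198 = 3749506152724 → 131394572231087/3749506152724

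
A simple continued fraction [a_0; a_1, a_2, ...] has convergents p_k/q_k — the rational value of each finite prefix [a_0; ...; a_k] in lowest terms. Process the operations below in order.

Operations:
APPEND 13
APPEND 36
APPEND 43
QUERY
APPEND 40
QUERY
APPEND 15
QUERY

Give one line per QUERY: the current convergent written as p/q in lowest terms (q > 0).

APPEND 13: p_0 = 13·1 + 0 = 13, q_0 = 13·0 + 1 = 1 → 13/1
APPEND 36: p_1 = 36·13 + 1 = 469, q_1 = 36·1 + 0 = 36 → 469/36
APPEND 43: p_2 = 43·469 + 13 = 20180, q_2 = 43·36 + 1 = 1549 → 20180/1549
APPEND 40: p_3 = 40·20180 + 469 = 807669, q_3 = 40·1549 + 36 = 61996 → 807669/61996
APPEND 15: p_4 = 15·807669 + 20180 = 12135215, q_4 = 15·61996 + 1549 = 931489 → 12135215/931489

20180/1549
807669/61996
12135215/931489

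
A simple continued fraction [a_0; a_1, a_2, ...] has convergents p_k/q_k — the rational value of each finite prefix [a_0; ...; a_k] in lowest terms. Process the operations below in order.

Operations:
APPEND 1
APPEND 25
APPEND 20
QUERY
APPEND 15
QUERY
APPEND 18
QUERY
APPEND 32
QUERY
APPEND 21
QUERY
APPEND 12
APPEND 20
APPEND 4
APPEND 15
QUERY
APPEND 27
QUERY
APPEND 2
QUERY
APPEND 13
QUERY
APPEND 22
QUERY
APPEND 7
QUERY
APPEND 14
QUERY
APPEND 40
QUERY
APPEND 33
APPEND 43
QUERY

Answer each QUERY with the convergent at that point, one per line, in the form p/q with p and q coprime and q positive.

APPEND 1: p_0 = 1·1 + 0 = 1, q_0 = 1·0 + 1 = 1 → 1/1
APPEND 25: p_1 = 25·1 + 1 = 26, q_1 = 25·1 + 0 = 25 → 26/25
APPEND 20: p_2 = 20·26 + 1 = 521, q_2 = 20·25 + 1 = 501 → 521/501
APPEND 15: p_3 = 15·521 + 26 = 7841, q_3 = 15·501 + 25 = 7540 → 7841/7540
APPEND 18: p_4 = 18·7841 + 521 = 141659, q_4 = 18·7540 + 501 = 136221 → 141659/136221
APPEND 32: p_5 = 32·141659 + 7841 = 4540929, q_5 = 32·136221 + 7540 = 4366612 → 4540929/4366612
APPEND 21: p_6 = 21·4540929 + 141659 = 95501168, q_6 = 21·4366612 + 136221 = 91835073 → 95501168/91835073
APPEND 12: p_7 = 12·95501168 + 4540929 = 1150554945, q_7 = 12·91835073 + 4366612 = 1106387488 → 1150554945/1106387488
APPEND 20: p_8 = 20·1150554945 + 95501168 = 23106600068, q_8 = 20·1106387488 + 91835073 = 22219584833 → 23106600068/22219584833
APPEND 4: p_9 = 4·23106600068 + 1150554945 = 93576955217, q_9 = 4·22219584833 + 1106387488 = 89984726820 → 93576955217/89984726820
APPEND 15: p_10 = 15·93576955217 + 23106600068 = 1426760928323, q_10 = 15·89984726820 + 22219584833 = 1371990487133 → 1426760928323/1371990487133
APPEND 27: p_11 = 27·1426760928323 + 93576955217 = 38616122019938, q_11 = 27·1371990487133 + 89984726820 = 37133727879411 → 38616122019938/37133727879411
APPEND 2: p_12 = 2·38616122019938 + 1426760928323 = 78659004968199, q_12 = 2·37133727879411 + 1371990487133 = 75639446245955 → 78659004968199/75639446245955
APPEND 13: p_13 = 13·78659004968199 + 38616122019938 = 1061183186606525, q_13 = 13·75639446245955 + 37133727879411 = 1020446529076826 → 1061183186606525/1020446529076826
APPEND 22: p_14 = 22·1061183186606525 + 78659004968199 = 23424689110311749, q_14 = 22·1020446529076826 + 75639446245955 = 22525463085936127 → 23424689110311749/22525463085936127
APPEND 7: p_15 = 7·23424689110311749 + 1061183186606525 = 165034006958788768, q_15 = 7·22525463085936127 + 1020446529076826 = 158698688130629715 → 165034006958788768/158698688130629715
APPEND 14: p_16 = 14·165034006958788768 + 23424689110311749 = 2333900786533354501, q_16 = 14·158698688130629715 + 22525463085936127 = 2244307096914752137 → 2333900786533354501/2244307096914752137
APPEND 40: p_17 = 40·2333900786533354501 + 165034006958788768 = 93521065468292968808, q_17 = 40·2244307096914752137 + 158698688130629715 = 89930982564720715195 → 93521065468292968808/89930982564720715195
APPEND 33: p_18 = 33·93521065468292968808 + 2333900786533354501 = 3088529061240201325165, q_18 = 33·89930982564720715195 + 2244307096914752137 = 2969966731732698353572 → 3088529061240201325165/2969966731732698353572
APPEND 43: p_19 = 43·3088529061240201325165 + 93521065468292968808 = 132900270698796949950903, q_19 = 43·2969966731732698353572 + 89930982564720715195 = 127798500447070749918791 → 132900270698796949950903/127798500447070749918791

521/501
7841/7540
141659/136221
4540929/4366612
95501168/91835073
1426760928323/1371990487133
38616122019938/37133727879411
78659004968199/75639446245955
1061183186606525/1020446529076826
23424689110311749/22525463085936127
165034006958788768/158698688130629715
2333900786533354501/2244307096914752137
93521065468292968808/89930982564720715195
132900270698796949950903/127798500447070749918791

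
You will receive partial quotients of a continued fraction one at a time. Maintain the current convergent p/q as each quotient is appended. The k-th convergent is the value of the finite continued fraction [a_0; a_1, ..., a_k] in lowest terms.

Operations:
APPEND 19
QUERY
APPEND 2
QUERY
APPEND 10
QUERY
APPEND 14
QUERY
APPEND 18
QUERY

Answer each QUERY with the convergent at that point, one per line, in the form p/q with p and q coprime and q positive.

19/1
39/2
409/21
5765/296
104179/5349

APPEND 19: p_0 = 19·1 + 0 = 19, q_0 = 19·0 + 1 = 1 → 19/1
APPEND 2: p_1 = 2·19 + 1 = 39, q_1 = 2·1 + 0 = 2 → 39/2
APPEND 10: p_2 = 10·39 + 19 = 409, q_2 = 10·2 + 1 = 21 → 409/21
APPEND 14: p_3 = 14·409 + 39 = 5765, q_3 = 14·21 + 2 = 296 → 5765/296
APPEND 18: p_4 = 18·5765 + 409 = 104179, q_4 = 18·296 + 21 = 5349 → 104179/5349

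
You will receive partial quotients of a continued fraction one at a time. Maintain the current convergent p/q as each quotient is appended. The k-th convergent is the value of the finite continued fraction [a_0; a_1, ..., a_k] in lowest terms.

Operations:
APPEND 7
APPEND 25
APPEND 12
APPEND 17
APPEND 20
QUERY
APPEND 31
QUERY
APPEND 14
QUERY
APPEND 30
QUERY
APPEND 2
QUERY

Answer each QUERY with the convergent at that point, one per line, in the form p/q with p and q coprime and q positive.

APPEND 7: p_0 = 7·1 + 0 = 7, q_0 = 7·0 + 1 = 1 → 7/1
APPEND 25: p_1 = 25·7 + 1 = 176, q_1 = 25·1 + 0 = 25 → 176/25
APPEND 12: p_2 = 12·176 + 7 = 2119, q_2 = 12·25 + 1 = 301 → 2119/301
APPEND 17: p_3 = 17·2119 + 176 = 36199, q_3 = 17·301 + 25 = 5142 → 36199/5142
APPEND 20: p_4 = 20·36199 + 2119 = 726099, q_4 = 20·5142 + 301 = 103141 → 726099/103141
APPEND 31: p_5 = 31·726099 + 36199 = 22545268, q_5 = 31·103141 + 5142 = 3202513 → 22545268/3202513
APPEND 14: p_6 = 14·22545268 + 726099 = 316359851, q_6 = 14·3202513 + 103141 = 44938323 → 316359851/44938323
APPEND 30: p_7 = 30·316359851 + 22545268 = 9513340798, q_7 = 30·44938323 + 3202513 = 1351352203 → 9513340798/1351352203
APPEND 2: p_8 = 2·9513340798 + 316359851 = 19343041447, q_8 = 2·1351352203 + 44938323 = 2747642729 → 19343041447/2747642729

726099/103141
22545268/3202513
316359851/44938323
9513340798/1351352203
19343041447/2747642729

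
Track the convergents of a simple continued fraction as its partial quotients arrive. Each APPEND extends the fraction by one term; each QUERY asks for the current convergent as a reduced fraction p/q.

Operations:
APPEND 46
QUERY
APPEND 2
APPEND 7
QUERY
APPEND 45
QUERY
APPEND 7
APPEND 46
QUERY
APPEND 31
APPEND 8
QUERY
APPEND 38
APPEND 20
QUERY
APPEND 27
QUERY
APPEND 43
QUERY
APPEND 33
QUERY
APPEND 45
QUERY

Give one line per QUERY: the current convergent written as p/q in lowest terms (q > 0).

APPEND 46: p_0 = 46·1 + 0 = 46, q_0 = 46·0 + 1 = 1 → 46/1
APPEND 2: p_1 = 2·46 + 1 = 93, q_1 = 2·1 + 0 = 2 → 93/2
APPEND 7: p_2 = 7·93 + 46 = 697, q_2 = 7·2 + 1 = 15 → 697/15
APPEND 45: p_3 = 45·697 + 93 = 31458, q_3 = 45·15 + 2 = 677 → 31458/677
APPEND 7: p_4 = 7·31458 + 697 = 220903, q_4 = 7·677 + 15 = 4754 → 220903/4754
APPEND 46: p_5 = 46·220903 + 31458 = 10192996, q_5 = 46·4754 + 677 = 219361 → 10192996/219361
APPEND 31: p_6 = 31·10192996 + 220903 = 316203779, q_6 = 31·219361 + 4754 = 6804945 → 316203779/6804945
APPEND 8: p_7 = 8·316203779 + 10192996 = 2539823228, q_7 = 8·6804945 + 219361 = 54658921 → 2539823228/54658921
APPEND 38: p_8 = 38·2539823228 + 316203779 = 96829486443, q_8 = 38·54658921 + 6804945 = 2083843943 → 96829486443/2083843943
APPEND 20: p_9 = 20·96829486443 + 2539823228 = 1939129552088, q_9 = 20·2083843943 + 54658921 = 41731537781 → 1939129552088/41731537781
APPEND 27: p_10 = 27·1939129552088 + 96829486443 = 52453327392819, q_10 = 27·41731537781 + 2083843943 = 1128835364030 → 52453327392819/1128835364030
APPEND 43: p_11 = 43·52453327392819 + 1939129552088 = 2257432207443305, q_11 = 43·1128835364030 + 41731537781 = 48581652191071 → 2257432207443305/48581652191071
APPEND 33: p_12 = 33·2257432207443305 + 52453327392819 = 74547716173021884, q_12 = 33·48581652191071 + 1128835364030 = 1604323357669373 → 74547716173021884/1604323357669373
APPEND 45: p_13 = 45·74547716173021884 + 2257432207443305 = 3356904659993428085, q_13 = 45·1604323357669373 + 48581652191071 = 72243132747312856 → 3356904659993428085/72243132747312856

46/1
697/15
31458/677
10192996/219361
2539823228/54658921
1939129552088/41731537781
52453327392819/1128835364030
2257432207443305/48581652191071
74547716173021884/1604323357669373
3356904659993428085/72243132747312856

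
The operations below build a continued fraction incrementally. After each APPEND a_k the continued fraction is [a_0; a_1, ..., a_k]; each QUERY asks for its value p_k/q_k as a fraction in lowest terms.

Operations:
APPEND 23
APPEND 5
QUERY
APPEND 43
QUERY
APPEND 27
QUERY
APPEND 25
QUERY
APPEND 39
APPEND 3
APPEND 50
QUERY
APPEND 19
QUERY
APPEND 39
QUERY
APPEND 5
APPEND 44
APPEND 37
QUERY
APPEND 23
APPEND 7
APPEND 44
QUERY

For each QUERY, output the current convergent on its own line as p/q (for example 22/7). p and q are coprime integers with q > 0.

APPEND 23: p_0 = 23·1 + 0 = 23, q_0 = 23·0 + 1 = 1 → 23/1
APPEND 5: p_1 = 5·23 + 1 = 116, q_1 = 5·1 + 0 = 5 → 116/5
APPEND 43: p_2 = 43·116 + 23 = 5011, q_2 = 43·5 + 1 = 216 → 5011/216
APPEND 27: p_3 = 27·5011 + 116 = 135413, q_3 = 27·216 + 5 = 5837 → 135413/5837
APPEND 25: p_4 = 25·135413 + 5011 = 3390336, q_4 = 25·5837 + 216 = 146141 → 3390336/146141
APPEND 39: p_5 = 39·3390336 + 135413 = 132358517, q_5 = 39·146141 + 5837 = 5705336 → 132358517/5705336
APPEND 3: p_6 = 3·132358517 + 3390336 = 400465887, q_6 = 3·5705336 + 146141 = 17262149 → 400465887/17262149
APPEND 50: p_7 = 50·400465887 + 132358517 = 20155652867, q_7 = 50·17262149 + 5705336 = 868812786 → 20155652867/868812786
APPEND 19: p_8 = 19·20155652867 + 400465887 = 383357870360, q_8 = 19·868812786 + 17262149 = 16524705083 → 383357870360/16524705083
APPEND 39: p_9 = 39·383357870360 + 20155652867 = 14971112596907, q_9 = 39·16524705083 + 868812786 = 645332311023 → 14971112596907/645332311023
APPEND 5: p_10 = 5·14971112596907 + 383357870360 = 75238920854895, q_10 = 5·645332311023 + 16524705083 = 3243186260198 → 75238920854895/3243186260198
APPEND 44: p_11 = 44·75238920854895 + 14971112596907 = 3325483630212287, q_11 = 44·3243186260198 + 645332311023 = 143345527759735 → 3325483630212287/143345527759735
APPEND 37: p_12 = 37·3325483630212287 + 75238920854895 = 123118133238709514, q_12 = 37·143345527759735 + 3243186260198 = 5307027713370393 → 123118133238709514/5307027713370393
APPEND 23: p_13 = 23·123118133238709514 + 3325483630212287 = 2835042548120531109, q_13 = 23·5307027713370393 + 143345527759735 = 122204982935278774 → 2835042548120531109/122204982935278774
APPEND 7: p_14 = 7·2835042548120531109 + 123118133238709514 = 19968415970082427277, q_14 = 7·122204982935278774 + 5307027713370393 = 860741908260321811 → 19968415970082427277/860741908260321811
APPEND 44: p_15 = 44·19968415970082427277 + 2835042548120531109 = 881445345231747331297, q_15 = 44·860741908260321811 + 122204982935278774 = 37994848946389438458 → 881445345231747331297/37994848946389438458

116/5
5011/216
135413/5837
3390336/146141
20155652867/868812786
383357870360/16524705083
14971112596907/645332311023
123118133238709514/5307027713370393
881445345231747331297/37994848946389438458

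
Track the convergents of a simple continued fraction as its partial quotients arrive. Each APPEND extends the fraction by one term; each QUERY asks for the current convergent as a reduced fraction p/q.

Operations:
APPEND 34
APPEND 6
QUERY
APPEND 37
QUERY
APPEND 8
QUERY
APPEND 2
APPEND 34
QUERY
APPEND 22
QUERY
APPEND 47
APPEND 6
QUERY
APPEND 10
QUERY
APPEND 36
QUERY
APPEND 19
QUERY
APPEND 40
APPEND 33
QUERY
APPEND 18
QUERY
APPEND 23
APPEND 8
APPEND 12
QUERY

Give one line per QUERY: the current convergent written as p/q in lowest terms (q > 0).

205/6
7619/223
61157/1790
4478879/131092
98665271/2887827
27949144967/818041593
284133196286/8316274891
10256744211263/300203937669
195162273210283/5712191090602
258147835469755522/7555711160628319
4654477786128221979/136231588738871491
10465034014326168184531/306300357523869701256

APPEND 34: p_0 = 34·1 + 0 = 34, q_0 = 34·0 + 1 = 1 → 34/1
APPEND 6: p_1 = 6·34 + 1 = 205, q_1 = 6·1 + 0 = 6 → 205/6
APPEND 37: p_2 = 37·205 + 34 = 7619, q_2 = 37·6 + 1 = 223 → 7619/223
APPEND 8: p_3 = 8·7619 + 205 = 61157, q_3 = 8·223 + 6 = 1790 → 61157/1790
APPEND 2: p_4 = 2·61157 + 7619 = 129933, q_4 = 2·1790 + 223 = 3803 → 129933/3803
APPEND 34: p_5 = 34·129933 + 61157 = 4478879, q_5 = 34·3803 + 1790 = 131092 → 4478879/131092
APPEND 22: p_6 = 22·4478879 + 129933 = 98665271, q_6 = 22·131092 + 3803 = 2887827 → 98665271/2887827
APPEND 47: p_7 = 47·98665271 + 4478879 = 4641746616, q_7 = 47·2887827 + 131092 = 135858961 → 4641746616/135858961
APPEND 6: p_8 = 6·4641746616 + 98665271 = 27949144967, q_8 = 6·135858961 + 2887827 = 818041593 → 27949144967/818041593
APPEND 10: p_9 = 10·27949144967 + 4641746616 = 284133196286, q_9 = 10·818041593 + 135858961 = 8316274891 → 284133196286/8316274891
APPEND 36: p_10 = 36·284133196286 + 27949144967 = 10256744211263, q_10 = 36·8316274891 + 818041593 = 300203937669 → 10256744211263/300203937669
APPEND 19: p_11 = 19·10256744211263 + 284133196286 = 195162273210283, q_11 = 19·300203937669 + 8316274891 = 5712191090602 → 195162273210283/5712191090602
APPEND 40: p_12 = 40·195162273210283 + 10256744211263 = 7816747672622583, q_12 = 40·5712191090602 + 300203937669 = 228787847561749 → 7816747672622583/228787847561749
APPEND 33: p_13 = 33·7816747672622583 + 195162273210283 = 258147835469755522, q_13 = 33·228787847561749 + 5712191090602 = 7555711160628319 → 258147835469755522/7555711160628319
APPEND 18: p_14 = 18·258147835469755522 + 7816747672622583 = 4654477786128221979, q_14 = 18·7555711160628319 + 228787847561749 = 136231588738871491 → 4654477786128221979/136231588738871491
APPEND 23: p_15 = 23·4654477786128221979 + 258147835469755522 = 107311136916418861039, q_15 = 23·136231588738871491 + 7555711160628319 = 3140882252154672612 → 107311136916418861039/3140882252154672612
APPEND 8: p_16 = 8·107311136916418861039 + 4654477786128221979 = 863143573117479110291, q_16 = 8·3140882252154672612 + 136231588738871491 = 25263289605976252387 → 863143573117479110291/25263289605976252387
APPEND 12: p_17 = 12·863143573117479110291 + 107311136916418861039 = 10465034014326168184531, q_17 = 12·25263289605976252387 + 3140882252154672612 = 306300357523869701256 → 10465034014326168184531/306300357523869701256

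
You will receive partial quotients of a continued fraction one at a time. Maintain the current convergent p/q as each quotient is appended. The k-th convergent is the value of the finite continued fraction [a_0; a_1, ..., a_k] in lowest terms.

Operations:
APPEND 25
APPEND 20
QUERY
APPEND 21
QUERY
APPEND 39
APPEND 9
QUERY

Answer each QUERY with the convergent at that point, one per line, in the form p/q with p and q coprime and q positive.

APPEND 25: p_0 = 25·1 + 0 = 25, q_0 = 25·0 + 1 = 1 → 25/1
APPEND 20: p_1 = 20·25 + 1 = 501, q_1 = 20·1 + 0 = 20 → 501/20
APPEND 21: p_2 = 21·501 + 25 = 10546, q_2 = 21·20 + 1 = 421 → 10546/421
APPEND 39: p_3 = 39·10546 + 501 = 411795, q_3 = 39·421 + 20 = 16439 → 411795/16439
APPEND 9: p_4 = 9·411795 + 10546 = 3716701, q_4 = 9·16439 + 421 = 148372 → 3716701/148372

501/20
10546/421
3716701/148372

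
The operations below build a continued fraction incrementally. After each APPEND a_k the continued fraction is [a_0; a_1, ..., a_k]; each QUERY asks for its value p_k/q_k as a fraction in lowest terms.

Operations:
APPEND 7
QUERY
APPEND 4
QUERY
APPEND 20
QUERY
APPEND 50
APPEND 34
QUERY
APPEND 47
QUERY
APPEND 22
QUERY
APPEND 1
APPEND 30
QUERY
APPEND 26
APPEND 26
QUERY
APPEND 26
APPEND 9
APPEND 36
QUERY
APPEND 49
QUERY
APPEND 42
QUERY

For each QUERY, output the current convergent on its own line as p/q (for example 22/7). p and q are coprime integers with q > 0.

7/1
29/4
587/81
999473/137917
47004610/6486153
1035100893/142833283
33498265983/4622416363
22706460813569/3133258183087
192970438495791359/26627936888760332
9460895352918154855/1305506306211585579
397550575261058295269/54857892797775354650

APPEND 7: p_0 = 7·1 + 0 = 7, q_0 = 7·0 + 1 = 1 → 7/1
APPEND 4: p_1 = 4·7 + 1 = 29, q_1 = 4·1 + 0 = 4 → 29/4
APPEND 20: p_2 = 20·29 + 7 = 587, q_2 = 20·4 + 1 = 81 → 587/81
APPEND 50: p_3 = 50·587 + 29 = 29379, q_3 = 50·81 + 4 = 4054 → 29379/4054
APPEND 34: p_4 = 34·29379 + 587 = 999473, q_4 = 34·4054 + 81 = 137917 → 999473/137917
APPEND 47: p_5 = 47·999473 + 29379 = 47004610, q_5 = 47·137917 + 4054 = 6486153 → 47004610/6486153
APPEND 22: p_6 = 22·47004610 + 999473 = 1035100893, q_6 = 22·6486153 + 137917 = 142833283 → 1035100893/142833283
APPEND 1: p_7 = 1·1035100893 + 47004610 = 1082105503, q_7 = 1·142833283 + 6486153 = 149319436 → 1082105503/149319436
APPEND 30: p_8 = 30·1082105503 + 1035100893 = 33498265983, q_8 = 30·149319436 + 142833283 = 4622416363 → 33498265983/4622416363
APPEND 26: p_9 = 26·33498265983 + 1082105503 = 872037021061, q_9 = 26·4622416363 + 149319436 = 120332144874 → 872037021061/120332144874
APPEND 26: p_10 = 26·872037021061 + 33498265983 = 22706460813569, q_10 = 26·120332144874 + 4622416363 = 3133258183087 → 22706460813569/3133258183087
APPEND 26: p_11 = 26·22706460813569 + 872037021061 = 591240018173855, q_11 = 26·3133258183087 + 120332144874 = 81585044905136 → 591240018173855/81585044905136
APPEND 9: p_12 = 9·591240018173855 + 22706460813569 = 5343866624378264, q_12 = 9·81585044905136 + 3133258183087 = 737398662329311 → 5343866624378264/737398662329311
APPEND 36: p_13 = 36·5343866624378264 + 591240018173855 = 192970438495791359, q_13 = 36·737398662329311 + 81585044905136 = 26627936888760332 → 192970438495791359/26627936888760332
APPEND 49: p_14 = 49·192970438495791359 + 5343866624378264 = 9460895352918154855, q_14 = 49·26627936888760332 + 737398662329311 = 1305506306211585579 → 9460895352918154855/1305506306211585579
APPEND 42: p_15 = 42·9460895352918154855 + 192970438495791359 = 397550575261058295269, q_15 = 42·1305506306211585579 + 26627936888760332 = 54857892797775354650 → 397550575261058295269/54857892797775354650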